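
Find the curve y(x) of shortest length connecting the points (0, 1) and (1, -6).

Arc-length functional: J[y] = ∫ sqrt(1 + (y')^2) dx.
Lagrangian L = sqrt(1 + (y')^2) has no explicit y dependence, so ∂L/∂y = 0 and the Euler-Lagrange equation gives
    d/dx( y' / sqrt(1 + (y')^2) ) = 0  ⇒  y' / sqrt(1 + (y')^2) = const.
Hence y' is constant, so y(x) is affine.
Fitting the endpoints (0, 1) and (1, -6):
    slope m = ((-6) − 1) / (1 − 0) = -7,
    intercept c = 1 − m·0 = 1.
Extremal: y(x) = -7 x + 1.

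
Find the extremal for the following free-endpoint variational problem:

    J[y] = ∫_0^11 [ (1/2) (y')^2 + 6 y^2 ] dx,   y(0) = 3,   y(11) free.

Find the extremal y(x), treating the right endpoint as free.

The Lagrangian L = (1/2) (y')^2 + 6 y^2 gives
    ∂L/∂y = 12 y,   ∂L/∂y' = y'.
Euler-Lagrange: y'' − 12 y = 0.
With k = sqrt(12), the general solution is
    y(x) = A cosh(sqrt(12) x) + B sinh(sqrt(12) x).
Fixed left endpoint y(0) = 3 ⇒ A = 3.
The right endpoint x = 11 is free, so the natural (transversality) condition is ∂L/∂y' |_{x=11} = 0, i.e. y'(11) = 0.
Compute y'(x) = A k sinh(k x) + B k cosh(k x), so
    y'(11) = A k sinh(k·11) + B k cosh(k·11) = 0
    ⇒ B = −A tanh(k·11) = − 3 tanh(sqrt(12)·11).
Therefore the extremal is
    y(x) = 3 cosh(sqrt(12) x) − 3 tanh(sqrt(12)·11) sinh(sqrt(12) x).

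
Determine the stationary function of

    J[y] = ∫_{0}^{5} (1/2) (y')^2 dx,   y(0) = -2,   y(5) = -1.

The Lagrangian is L = (1/2) (y')^2.
Compute ∂L/∂y = 0, ∂L/∂y' = y'.
The Euler-Lagrange equation d/dx(∂L/∂y') − ∂L/∂y = 0 reduces to
    y'' = 0.
Its general solution is
    y(x) = A x + B,
with A, B fixed by the endpoint conditions.
Applying the endpoint conditions y(0) = -2 and y(5) = -1: solve A·0 + B = -2 and A·5 + B = -1. Subtracting gives A(5 − 0) = -1 − -2, so A = 1/5, and B = -2 − A·0 = -2. Therefore
    y(x) = (1/5) x - 2.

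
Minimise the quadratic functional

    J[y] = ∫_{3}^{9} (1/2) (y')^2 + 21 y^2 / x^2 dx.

The Lagrangian is L = (1/2) (y')^2 + 21 y^2 / x^2.
Compute ∂L/∂y = 42y/x^2, ∂L/∂y' = y'.
The Euler-Lagrange equation d/dx(∂L/∂y') − ∂L/∂y = 0 reduces to
    y'' − 42/x^2 · y = 0  (x > 0).
Its general solution is
    y(x) = A x^7 + B x^(-6),
with A, B fixed by the endpoint conditions.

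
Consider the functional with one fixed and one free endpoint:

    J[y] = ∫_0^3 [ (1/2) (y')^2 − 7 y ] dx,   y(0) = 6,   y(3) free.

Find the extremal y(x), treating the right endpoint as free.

The Lagrangian L = (1/2) (y')^2 − 7 y gives
    ∂L/∂y = −7,   ∂L/∂y' = y'.
Euler-Lagrange: d/dx(y') − (−7) = 0, i.e. y'' + 7 = 0, so
    y(x) = −(7/2) x^2 + C1 x + C2.
Fixed left endpoint y(0) = 6 ⇒ C2 = 6.
The right endpoint x = 3 is free, so the natural (transversality) condition is ∂L/∂y' |_{x=3} = 0, i.e. y'(3) = 0.
Compute y'(x) = −7 x + C1, so y'(3) = −21 + C1 = 0 ⇒ C1 = 21.
Therefore the extremal is
    y(x) = −(7/2) x^2 + 21 x + 6.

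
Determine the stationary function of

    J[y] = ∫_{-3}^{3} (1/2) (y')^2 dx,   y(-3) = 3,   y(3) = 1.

The Lagrangian is L = (1/2) (y')^2.
Compute ∂L/∂y = 0, ∂L/∂y' = y'.
The Euler-Lagrange equation d/dx(∂L/∂y') − ∂L/∂y = 0 reduces to
    y'' = 0.
Its general solution is
    y(x) = A x + B,
with A, B fixed by the endpoint conditions.
Applying the endpoint conditions y(-3) = 3 and y(3) = 1: solve A·-3 + B = 3 and A·3 + B = 1. Subtracting gives A(3 − -3) = 1 − 3, so A = -1/3, and B = 3 − A·-3 = 2. Therefore
    y(x) = (-1/3) x + 2.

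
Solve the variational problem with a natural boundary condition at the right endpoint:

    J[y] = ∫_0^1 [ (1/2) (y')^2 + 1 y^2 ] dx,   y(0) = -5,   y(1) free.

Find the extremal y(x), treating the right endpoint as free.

The Lagrangian L = (1/2) (y')^2 + 1 y^2 gives
    ∂L/∂y = 2 y,   ∂L/∂y' = y'.
Euler-Lagrange: y'' − 2 y = 0.
With k = sqrt(2), the general solution is
    y(x) = A cosh(sqrt(2) x) + B sinh(sqrt(2) x).
Fixed left endpoint y(0) = -5 ⇒ A = -5.
The right endpoint x = 1 is free, so the natural (transversality) condition is ∂L/∂y' |_{x=1} = 0, i.e. y'(1) = 0.
Compute y'(x) = A k sinh(k x) + B k cosh(k x), so
    y'(1) = A k sinh(k·1) + B k cosh(k·1) = 0
    ⇒ B = −A tanh(k·1) = 5 tanh(sqrt(2)·1).
Therefore the extremal is
    y(x) = −5 cosh(sqrt(2) x) + 5 tanh(sqrt(2)·1) sinh(sqrt(2) x).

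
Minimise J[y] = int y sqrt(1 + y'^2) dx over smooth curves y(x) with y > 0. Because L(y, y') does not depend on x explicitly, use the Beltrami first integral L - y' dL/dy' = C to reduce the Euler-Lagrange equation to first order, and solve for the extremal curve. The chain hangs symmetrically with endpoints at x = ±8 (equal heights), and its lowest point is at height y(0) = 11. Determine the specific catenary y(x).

The Lagrangian L(y, y') = y sqrt(1 + y'^2) has no explicit x dependence, so the Beltrami identity applies:
    L − y' ∂L/∂y' = C.
Compute ∂L/∂y' = y · y' / sqrt(1 + y'^2). Then
    L − y' ∂L/∂y'
    = y sqrt(1 + y'^2) − y · y'^2 / sqrt(1 + y'^2)
    = y (1 + y'^2 − y'^2) / sqrt(1 + y'^2)
    = y / sqrt(1 + y'^2) = C.
Squaring gives y^2 = C^2 (1 + y'^2), i.e.
    y'^2 = y^2 / C^2 − 1.
Separating variables,
    dy / sqrt(y^2 − C^2) = dx / C,
and integrating gives arccosh(y / C) = (x − a)/C, so
    y(x) = C cosh((x − a)/C),
the catenary. The constants C and a are fixed by the two endpoint conditions (and, for the hanging-chain problem, the length constraint selects C).
Now fit the given data. The endpoints x = ±8 are symmetric at equal height, so the catenary is even about its minimum: a = 0 and y(x) = C cosh(x/C). The lowest point is y(0) = C cosh(0) = C, and we are told y(0) = 11, so C = 11. Therefore
    y(x) = 11 cosh(x/11),
and at the endpoints
    y(±8) = 11 cosh(8/11).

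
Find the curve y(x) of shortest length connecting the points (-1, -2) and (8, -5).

Arc-length functional: J[y] = ∫ sqrt(1 + (y')^2) dx.
Lagrangian L = sqrt(1 + (y')^2) has no explicit y dependence, so ∂L/∂y = 0 and the Euler-Lagrange equation gives
    d/dx( y' / sqrt(1 + (y')^2) ) = 0  ⇒  y' / sqrt(1 + (y')^2) = const.
Hence y' is constant, so y(x) is affine.
Fitting the endpoints (-1, -2) and (8, -5):
    slope m = ((-5) − (-2)) / (8 − (-1)) = -1/3,
    intercept c = (-2) − m·(-1) = -7/3.
Extremal: y(x) = (-1/3) x - 7/3.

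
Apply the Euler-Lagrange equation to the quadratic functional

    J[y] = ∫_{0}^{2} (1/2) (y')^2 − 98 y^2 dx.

The Lagrangian is L = (1/2) (y')^2 − 98 y^2.
Compute ∂L/∂y = -196y, ∂L/∂y' = y'.
The Euler-Lagrange equation d/dx(∂L/∂y') − ∂L/∂y = 0 reduces to
    y'' + 196 y = 0.
Its general solution is
    y(x) = A sin(14x) + B cos(14x),
with A, B fixed by the endpoint conditions.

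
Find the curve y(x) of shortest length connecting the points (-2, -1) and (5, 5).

Arc-length functional: J[y] = ∫ sqrt(1 + (y')^2) dx.
Lagrangian L = sqrt(1 + (y')^2) has no explicit y dependence, so ∂L/∂y = 0 and the Euler-Lagrange equation gives
    d/dx( y' / sqrt(1 + (y')^2) ) = 0  ⇒  y' / sqrt(1 + (y')^2) = const.
Hence y' is constant, so y(x) is affine.
Fitting the endpoints (-2, -1) and (5, 5):
    slope m = (5 − (-1)) / (5 − (-2)) = 6/7,
    intercept c = (-1) − m·(-2) = 5/7.
Extremal: y(x) = (6/7) x + 5/7.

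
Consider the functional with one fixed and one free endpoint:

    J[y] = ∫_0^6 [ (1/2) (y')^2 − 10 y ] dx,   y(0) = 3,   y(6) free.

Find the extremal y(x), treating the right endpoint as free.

The Lagrangian L = (1/2) (y')^2 − 10 y gives
    ∂L/∂y = −10,   ∂L/∂y' = y'.
Euler-Lagrange: d/dx(y') − (−10) = 0, i.e. y'' + 10 = 0, so
    y(x) = −(10/2) x^2 + C1 x + C2.
Fixed left endpoint y(0) = 3 ⇒ C2 = 3.
The right endpoint x = 6 is free, so the natural (transversality) condition is ∂L/∂y' |_{x=6} = 0, i.e. y'(6) = 0.
Compute y'(x) = −10 x + C1, so y'(6) = −60 + C1 = 0 ⇒ C1 = 60.
Therefore the extremal is
    y(x) = −5 x^2 + 60 x + 3.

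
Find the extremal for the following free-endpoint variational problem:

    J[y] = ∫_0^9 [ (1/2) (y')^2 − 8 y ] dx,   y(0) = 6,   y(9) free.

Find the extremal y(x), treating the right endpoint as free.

The Lagrangian L = (1/2) (y')^2 − 8 y gives
    ∂L/∂y = −8,   ∂L/∂y' = y'.
Euler-Lagrange: d/dx(y') − (−8) = 0, i.e. y'' + 8 = 0, so
    y(x) = −(8/2) x^2 + C1 x + C2.
Fixed left endpoint y(0) = 6 ⇒ C2 = 6.
The right endpoint x = 9 is free, so the natural (transversality) condition is ∂L/∂y' |_{x=9} = 0, i.e. y'(9) = 0.
Compute y'(x) = −8 x + C1, so y'(9) = −72 + C1 = 0 ⇒ C1 = 72.
Therefore the extremal is
    y(x) = −4 x^2 + 72 x + 6.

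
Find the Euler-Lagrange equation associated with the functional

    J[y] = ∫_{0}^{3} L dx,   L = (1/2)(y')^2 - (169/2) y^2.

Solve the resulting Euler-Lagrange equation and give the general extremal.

The Lagrangian is L = (1/2)(y')^2 - (169/2) y^2.
∂L/∂y = -169y.
∂L/∂y' = y'.
The Euler-Lagrange equation d/dx(∂L/∂y') − ∂L/∂y = 0 becomes:
    y'' + 169 y = 0
General solution: y(x) = A sin(13x) + B cos(13x), where A and B are arbitrary constants fixed by the endpoint conditions.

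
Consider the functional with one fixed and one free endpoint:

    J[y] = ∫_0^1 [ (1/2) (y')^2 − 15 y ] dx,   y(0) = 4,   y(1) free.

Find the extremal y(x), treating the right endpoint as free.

The Lagrangian L = (1/2) (y')^2 − 15 y gives
    ∂L/∂y = −15,   ∂L/∂y' = y'.
Euler-Lagrange: d/dx(y') − (−15) = 0, i.e. y'' + 15 = 0, so
    y(x) = −(15/2) x^2 + C1 x + C2.
Fixed left endpoint y(0) = 4 ⇒ C2 = 4.
The right endpoint x = 1 is free, so the natural (transversality) condition is ∂L/∂y' |_{x=1} = 0, i.e. y'(1) = 0.
Compute y'(x) = −15 x + C1, so y'(1) = −15 + C1 = 0 ⇒ C1 = 15.
Therefore the extremal is
    y(x) = −(15/2) x^2 + 15 x + 4.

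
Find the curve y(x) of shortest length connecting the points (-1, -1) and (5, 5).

Arc-length functional: J[y] = ∫ sqrt(1 + (y')^2) dx.
Lagrangian L = sqrt(1 + (y')^2) has no explicit y dependence, so ∂L/∂y = 0 and the Euler-Lagrange equation gives
    d/dx( y' / sqrt(1 + (y')^2) ) = 0  ⇒  y' / sqrt(1 + (y')^2) = const.
Hence y' is constant, so y(x) is affine.
Fitting the endpoints (-1, -1) and (5, 5):
    slope m = (5 − (-1)) / (5 − (-1)) = 1,
    intercept c = (-1) − m·(-1) = 0.
Extremal: y(x) = x.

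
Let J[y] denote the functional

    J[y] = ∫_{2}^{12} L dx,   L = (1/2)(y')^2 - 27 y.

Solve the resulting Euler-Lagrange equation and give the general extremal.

The Lagrangian is L = (1/2)(y')^2 - 27 y.
∂L/∂y = -27.
∂L/∂y' = y'.
The Euler-Lagrange equation d/dx(∂L/∂y') − ∂L/∂y = 0 becomes:
    y'' + 27 = 0
General solution: y(x) = -(27/2) x^2 + A x + B, where A and B are arbitrary constants fixed by the endpoint conditions.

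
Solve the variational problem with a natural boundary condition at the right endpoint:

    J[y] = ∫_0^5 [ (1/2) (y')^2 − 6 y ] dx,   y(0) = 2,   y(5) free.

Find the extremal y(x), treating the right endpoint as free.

The Lagrangian L = (1/2) (y')^2 − 6 y gives
    ∂L/∂y = −6,   ∂L/∂y' = y'.
Euler-Lagrange: d/dx(y') − (−6) = 0, i.e. y'' + 6 = 0, so
    y(x) = −(6/2) x^2 + C1 x + C2.
Fixed left endpoint y(0) = 2 ⇒ C2 = 2.
The right endpoint x = 5 is free, so the natural (transversality) condition is ∂L/∂y' |_{x=5} = 0, i.e. y'(5) = 0.
Compute y'(x) = −6 x + C1, so y'(5) = −30 + C1 = 0 ⇒ C1 = 30.
Therefore the extremal is
    y(x) = −3 x^2 + 30 x + 2.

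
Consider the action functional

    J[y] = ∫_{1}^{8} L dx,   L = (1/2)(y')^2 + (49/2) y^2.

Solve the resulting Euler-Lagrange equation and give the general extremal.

The Lagrangian is L = (1/2)(y')^2 + (49/2) y^2.
∂L/∂y = 49y.
∂L/∂y' = y'.
The Euler-Lagrange equation d/dx(∂L/∂y') − ∂L/∂y = 0 becomes:
    y'' - 49 y = 0
General solution: y(x) = A e^(7x) + B e^(-7x), where A and B are arbitrary constants fixed by the endpoint conditions.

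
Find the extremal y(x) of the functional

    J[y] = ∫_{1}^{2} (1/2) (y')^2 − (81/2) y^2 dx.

The Lagrangian is L = (1/2) (y')^2 − (81/2) y^2.
Compute ∂L/∂y = -81y, ∂L/∂y' = y'.
The Euler-Lagrange equation d/dx(∂L/∂y') − ∂L/∂y = 0 reduces to
    y'' + 81 y = 0.
Its general solution is
    y(x) = A sin(9x) + B cos(9x),
with A, B fixed by the endpoint conditions.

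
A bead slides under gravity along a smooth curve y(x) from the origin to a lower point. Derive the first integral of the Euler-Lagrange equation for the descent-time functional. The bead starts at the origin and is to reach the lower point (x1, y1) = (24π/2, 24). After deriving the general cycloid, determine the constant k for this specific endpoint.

The Lagrangian L = sqrt((1 + y'^2) / y) has no explicit x dependence, so the Beltrami identity applies:
    L − y' ∂L/∂y' = C.
Compute ∂L/∂y' = y' / sqrt(y (1 + y'^2)).
Substitute:
    sqrt((1 + y'^2)/y) − y'·y' / sqrt(y (1 + y'^2))
    = (1 + y'^2) / sqrt(y (1 + y'^2)) − y'^2 / sqrt(y (1 + y'^2))
    = 1 / sqrt(y (1 + y'^2)) = C.
Squaring and rearranging gives the first integral
    y (1 + y'^2) = 1/C^2 =: k   (constant).
Solving this first-order ODE by the substitution
    y = (k/2)(1 − cos θ)
yields the cycloid parameterisation
    x(θ) = (k/2)(θ − sin θ),   y(θ) = (k/2)(1 − cos θ).
The constant k is fixed by the endpoint condition.
Now fit the given lower endpoint (x1, y1) = (24π/2, 24). At the bottom of the first arch (θ = π), the parametric equations give
    y(π) = (k/2)(1 − cos π) = k,
    x(π) = (k/2)(π − sin π) = kπ/2.
Matching y(π) = 24 gives k = 24, consistent with x(π) = 24π/2. Therefore the specific cycloid is
    x(θ) = (24/2)(θ − sin θ),   y(θ) = (24/2)(1 − cos θ).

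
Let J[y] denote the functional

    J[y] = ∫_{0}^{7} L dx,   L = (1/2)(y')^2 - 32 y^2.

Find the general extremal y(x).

The Lagrangian is L = (1/2)(y')^2 - 32 y^2.
∂L/∂y = -64y.
∂L/∂y' = y'.
The Euler-Lagrange equation d/dx(∂L/∂y') − ∂L/∂y = 0 becomes:
    y'' + 64 y = 0
General solution: y(x) = A sin(8x) + B cos(8x), where A and B are arbitrary constants fixed by the endpoint conditions.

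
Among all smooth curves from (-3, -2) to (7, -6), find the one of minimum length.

Arc-length functional: J[y] = ∫ sqrt(1 + (y')^2) dx.
Lagrangian L = sqrt(1 + (y')^2) has no explicit y dependence, so ∂L/∂y = 0 and the Euler-Lagrange equation gives
    d/dx( y' / sqrt(1 + (y')^2) ) = 0  ⇒  y' / sqrt(1 + (y')^2) = const.
Hence y' is constant, so y(x) is affine.
Fitting the endpoints (-3, -2) and (7, -6):
    slope m = ((-6) − (-2)) / (7 − (-3)) = -2/5,
    intercept c = (-2) − m·(-3) = -16/5.
Extremal: y(x) = (-2/5) x - 16/5.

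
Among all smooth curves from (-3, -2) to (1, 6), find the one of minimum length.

Arc-length functional: J[y] = ∫ sqrt(1 + (y')^2) dx.
Lagrangian L = sqrt(1 + (y')^2) has no explicit y dependence, so ∂L/∂y = 0 and the Euler-Lagrange equation gives
    d/dx( y' / sqrt(1 + (y')^2) ) = 0  ⇒  y' / sqrt(1 + (y')^2) = const.
Hence y' is constant, so y(x) is affine.
Fitting the endpoints (-3, -2) and (1, 6):
    slope m = (6 − (-2)) / (1 − (-3)) = 2,
    intercept c = (-2) − m·(-3) = 4.
Extremal: y(x) = 2 x + 4.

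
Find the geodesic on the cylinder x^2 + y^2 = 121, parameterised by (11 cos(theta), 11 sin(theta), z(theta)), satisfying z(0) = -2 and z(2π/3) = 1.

Parameterise the cylinder of radius R = 11 as
    r(θ) = (11 cos θ, 11 sin θ, z(θ)).
The arc-length element is
    ds = sqrt(121 + (dz/dθ)^2) dθ,
so the Lagrangian is L = sqrt(121 + z'^2).
L depends on z' only, not on z or θ, so ∂L/∂z = 0 and
    ∂L/∂z' = z' / sqrt(121 + z'^2).
The Euler-Lagrange equation gives
    d/dθ( z' / sqrt(121 + z'^2) ) = 0,
so z' is constant. Integrating once:
    z(θ) = a θ + b,
a helix on the cylinder (a straight line when the cylinder is unrolled). The constants a, b are determined by the endpoint conditions.
With endpoint conditions z(0) = -2 and z(2π/3) = 1: from z(0) = b we get b = -2, and a·2π/3 + -2 = 1 gives a = 9/(2π), so
    z(θ) = (9/(2π)) θ − 2.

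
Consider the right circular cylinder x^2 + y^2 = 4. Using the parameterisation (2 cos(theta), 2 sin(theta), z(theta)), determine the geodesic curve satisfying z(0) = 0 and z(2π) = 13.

Parameterise the cylinder of radius R = 2 as
    r(θ) = (2 cos θ, 2 sin θ, z(θ)).
The arc-length element is
    ds = sqrt(4 + (dz/dθ)^2) dθ,
so the Lagrangian is L = sqrt(4 + z'^2).
L depends on z' only, not on z or θ, so ∂L/∂z = 0 and
    ∂L/∂z' = z' / sqrt(4 + z'^2).
The Euler-Lagrange equation gives
    d/dθ( z' / sqrt(4 + z'^2) ) = 0,
so z' is constant. Integrating once:
    z(θ) = a θ + b,
a helix on the cylinder (a straight line when the cylinder is unrolled). The constants a, b are determined by the endpoint conditions.
With endpoint conditions z(0) = 0 and z(2π) = 13: from z(0) = b we get b = 0, and a·2π + 0 = 13 gives a = 13/(2π), so
    z(θ) = (13/(2π)) θ.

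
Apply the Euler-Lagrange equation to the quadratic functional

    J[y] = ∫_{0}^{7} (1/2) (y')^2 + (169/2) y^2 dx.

The Lagrangian is L = (1/2) (y')^2 + (169/2) y^2.
Compute ∂L/∂y = 169y, ∂L/∂y' = y'.
The Euler-Lagrange equation d/dx(∂L/∂y') − ∂L/∂y = 0 reduces to
    y'' − 169 y = 0.
Its general solution is
    y(x) = A e^(13x) + B e^(−13x),
with A, B fixed by the endpoint conditions.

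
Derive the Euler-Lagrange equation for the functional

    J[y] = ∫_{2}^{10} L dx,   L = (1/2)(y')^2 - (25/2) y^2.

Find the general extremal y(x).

The Lagrangian is L = (1/2)(y')^2 - (25/2) y^2.
∂L/∂y = -25y.
∂L/∂y' = y'.
The Euler-Lagrange equation d/dx(∂L/∂y') − ∂L/∂y = 0 becomes:
    y'' + 25 y = 0
General solution: y(x) = A sin(5x) + B cos(5x), where A and B are arbitrary constants fixed by the endpoint conditions.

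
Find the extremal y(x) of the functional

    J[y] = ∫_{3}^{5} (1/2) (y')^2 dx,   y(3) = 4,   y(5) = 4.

The Lagrangian is L = (1/2) (y')^2.
Compute ∂L/∂y = 0, ∂L/∂y' = y'.
The Euler-Lagrange equation d/dx(∂L/∂y') − ∂L/∂y = 0 reduces to
    y'' = 0.
Its general solution is
    y(x) = A x + B,
with A, B fixed by the endpoint conditions.
Applying the endpoint conditions y(3) = 4 and y(5) = 4: solve A·3 + B = 4 and A·5 + B = 4. Subtracting gives A(5 − 3) = 4 − 4, so A = 0, and B = 4 − A·3 = 4. Therefore
    y(x) = 4.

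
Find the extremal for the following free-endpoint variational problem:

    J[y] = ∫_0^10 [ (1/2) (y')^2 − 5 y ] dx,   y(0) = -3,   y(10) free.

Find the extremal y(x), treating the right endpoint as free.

The Lagrangian L = (1/2) (y')^2 − 5 y gives
    ∂L/∂y = −5,   ∂L/∂y' = y'.
Euler-Lagrange: d/dx(y') − (−5) = 0, i.e. y'' + 5 = 0, so
    y(x) = −(5/2) x^2 + C1 x + C2.
Fixed left endpoint y(0) = -3 ⇒ C2 = -3.
The right endpoint x = 10 is free, so the natural (transversality) condition is ∂L/∂y' |_{x=10} = 0, i.e. y'(10) = 0.
Compute y'(x) = −5 x + C1, so y'(10) = −50 + C1 = 0 ⇒ C1 = 50.
Therefore the extremal is
    y(x) = −(5/2) x^2 + 50 x − 3.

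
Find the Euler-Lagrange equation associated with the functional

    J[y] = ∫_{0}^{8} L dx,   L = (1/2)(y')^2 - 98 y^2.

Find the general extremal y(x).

The Lagrangian is L = (1/2)(y')^2 - 98 y^2.
∂L/∂y = -196y.
∂L/∂y' = y'.
The Euler-Lagrange equation d/dx(∂L/∂y') − ∂L/∂y = 0 becomes:
    y'' + 196 y = 0
General solution: y(x) = A sin(14x) + B cos(14x), where A and B are arbitrary constants fixed by the endpoint conditions.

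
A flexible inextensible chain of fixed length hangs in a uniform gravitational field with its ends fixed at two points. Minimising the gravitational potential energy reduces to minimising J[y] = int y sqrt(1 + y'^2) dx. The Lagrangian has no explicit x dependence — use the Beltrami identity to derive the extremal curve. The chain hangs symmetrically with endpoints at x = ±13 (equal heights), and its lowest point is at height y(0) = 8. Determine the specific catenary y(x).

The Lagrangian L(y, y') = y sqrt(1 + y'^2) has no explicit x dependence, so the Beltrami identity applies:
    L − y' ∂L/∂y' = C.
Compute ∂L/∂y' = y · y' / sqrt(1 + y'^2). Then
    L − y' ∂L/∂y'
    = y sqrt(1 + y'^2) − y · y'^2 / sqrt(1 + y'^2)
    = y (1 + y'^2 − y'^2) / sqrt(1 + y'^2)
    = y / sqrt(1 + y'^2) = C.
Squaring gives y^2 = C^2 (1 + y'^2), i.e.
    y'^2 = y^2 / C^2 − 1.
Separating variables,
    dy / sqrt(y^2 − C^2) = dx / C,
and integrating gives arccosh(y / C) = (x − a)/C, so
    y(x) = C cosh((x − a)/C),
the catenary. The constants C and a are fixed by the two endpoint conditions (and, for the hanging-chain problem, the length constraint selects C).
Now fit the given data. The endpoints x = ±13 are symmetric at equal height, so the catenary is even about its minimum: a = 0 and y(x) = C cosh(x/C). The lowest point is y(0) = C cosh(0) = C, and we are told y(0) = 8, so C = 8. Therefore
    y(x) = 8 cosh(x/8),
and at the endpoints
    y(±13) = 8 cosh(13/8).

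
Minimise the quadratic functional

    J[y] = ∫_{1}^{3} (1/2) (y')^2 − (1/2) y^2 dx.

The Lagrangian is L = (1/2) (y')^2 − (1/2) y^2.
Compute ∂L/∂y = -y, ∂L/∂y' = y'.
The Euler-Lagrange equation d/dx(∂L/∂y') − ∂L/∂y = 0 reduces to
    y'' + y = 0.
Its general solution is
    y(x) = A sin(x) + B cos(x),
with A, B fixed by the endpoint conditions.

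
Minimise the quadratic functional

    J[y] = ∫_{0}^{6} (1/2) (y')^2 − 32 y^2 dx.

The Lagrangian is L = (1/2) (y')^2 − 32 y^2.
Compute ∂L/∂y = -64y, ∂L/∂y' = y'.
The Euler-Lagrange equation d/dx(∂L/∂y') − ∂L/∂y = 0 reduces to
    y'' + 64 y = 0.
Its general solution is
    y(x) = A sin(8x) + B cos(8x),
with A, B fixed by the endpoint conditions.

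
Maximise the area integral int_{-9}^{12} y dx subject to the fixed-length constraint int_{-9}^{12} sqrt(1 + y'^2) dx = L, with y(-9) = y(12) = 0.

Set up the augmented Lagrangian using a multiplier λ for the length constraint:
    F(y, y') = y − λ sqrt(1 + y'^2).
F has no explicit x dependence, so the Beltrami identity yields a first integral
    F − y' ∂F/∂y' = C.
Compute ∂F/∂y' = −λ y' / sqrt(1 + y'^2). Then
    y − λ sqrt(1 + y'^2) + λ y'^2 / sqrt(1 + y'^2) = C
    ⇒  y − λ / sqrt(1 + y'^2) = C.
Solving for y' and integrating gives
    (x − a)^2 + (y − b)^2 = λ^2,
a circular arc of radius λ. The constants a, b are determined by the endpoint conditions y(-9) = y(12) = 0, and λ is fixed implicitly by the length constraint
    ∫_{-9}^{12} sqrt(1 + y'^2) dx = L.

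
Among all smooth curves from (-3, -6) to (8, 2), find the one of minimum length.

Arc-length functional: J[y] = ∫ sqrt(1 + (y')^2) dx.
Lagrangian L = sqrt(1 + (y')^2) has no explicit y dependence, so ∂L/∂y = 0 and the Euler-Lagrange equation gives
    d/dx( y' / sqrt(1 + (y')^2) ) = 0  ⇒  y' / sqrt(1 + (y')^2) = const.
Hence y' is constant, so y(x) is affine.
Fitting the endpoints (-3, -6) and (8, 2):
    slope m = (2 − (-6)) / (8 − (-3)) = 8/11,
    intercept c = (-6) − m·(-3) = -42/11.
Extremal: y(x) = (8/11) x - 42/11.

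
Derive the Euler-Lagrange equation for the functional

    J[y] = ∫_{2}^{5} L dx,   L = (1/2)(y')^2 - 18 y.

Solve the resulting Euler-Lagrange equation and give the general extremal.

The Lagrangian is L = (1/2)(y')^2 - 18 y.
∂L/∂y = -18.
∂L/∂y' = y'.
The Euler-Lagrange equation d/dx(∂L/∂y') − ∂L/∂y = 0 becomes:
    y'' + 18 = 0
General solution: y(x) = -9 x^2 + A x + B, where A and B are arbitrary constants fixed by the endpoint conditions.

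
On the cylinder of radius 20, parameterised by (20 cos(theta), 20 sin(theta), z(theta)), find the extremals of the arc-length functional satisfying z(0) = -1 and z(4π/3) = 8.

Parameterise the cylinder of radius R = 20 as
    r(θ) = (20 cos θ, 20 sin θ, z(θ)).
The arc-length element is
    ds = sqrt(400 + (dz/dθ)^2) dθ,
so the Lagrangian is L = sqrt(400 + z'^2).
L depends on z' only, not on z or θ, so ∂L/∂z = 0 and
    ∂L/∂z' = z' / sqrt(400 + z'^2).
The Euler-Lagrange equation gives
    d/dθ( z' / sqrt(400 + z'^2) ) = 0,
so z' is constant. Integrating once:
    z(θ) = a θ + b,
a helix on the cylinder (a straight line when the cylinder is unrolled). The constants a, b are determined by the endpoint conditions.
With endpoint conditions z(0) = -1 and z(4π/3) = 8: from z(0) = b we get b = -1, and a·4π/3 + -1 = 8 gives a = 27/(4π), so
    z(θ) = (27/(4π)) θ − 1.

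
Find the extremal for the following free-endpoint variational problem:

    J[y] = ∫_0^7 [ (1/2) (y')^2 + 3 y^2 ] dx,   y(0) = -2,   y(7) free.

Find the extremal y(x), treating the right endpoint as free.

The Lagrangian L = (1/2) (y')^2 + 3 y^2 gives
    ∂L/∂y = 6 y,   ∂L/∂y' = y'.
Euler-Lagrange: y'' − 6 y = 0.
With k = sqrt(6), the general solution is
    y(x) = A cosh(sqrt(6) x) + B sinh(sqrt(6) x).
Fixed left endpoint y(0) = -2 ⇒ A = -2.
The right endpoint x = 7 is free, so the natural (transversality) condition is ∂L/∂y' |_{x=7} = 0, i.e. y'(7) = 0.
Compute y'(x) = A k sinh(k x) + B k cosh(k x), so
    y'(7) = A k sinh(k·7) + B k cosh(k·7) = 0
    ⇒ B = −A tanh(k·7) = 2 tanh(sqrt(6)·7).
Therefore the extremal is
    y(x) = −2 cosh(sqrt(6) x) + 2 tanh(sqrt(6)·7) sinh(sqrt(6) x).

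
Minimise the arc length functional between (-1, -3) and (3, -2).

Arc-length functional: J[y] = ∫ sqrt(1 + (y')^2) dx.
Lagrangian L = sqrt(1 + (y')^2) has no explicit y dependence, so ∂L/∂y = 0 and the Euler-Lagrange equation gives
    d/dx( y' / sqrt(1 + (y')^2) ) = 0  ⇒  y' / sqrt(1 + (y')^2) = const.
Hence y' is constant, so y(x) is affine.
Fitting the endpoints (-1, -3) and (3, -2):
    slope m = ((-2) − (-3)) / (3 − (-1)) = 1/4,
    intercept c = (-3) − m·(-1) = -11/4.
Extremal: y(x) = (1/4) x - 11/4.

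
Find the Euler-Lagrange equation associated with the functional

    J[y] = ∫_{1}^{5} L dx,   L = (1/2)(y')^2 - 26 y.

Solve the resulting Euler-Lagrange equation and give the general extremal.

The Lagrangian is L = (1/2)(y')^2 - 26 y.
∂L/∂y = -26.
∂L/∂y' = y'.
The Euler-Lagrange equation d/dx(∂L/∂y') − ∂L/∂y = 0 becomes:
    y'' + 26 = 0
General solution: y(x) = -13 x^2 + A x + B, where A and B are arbitrary constants fixed by the endpoint conditions.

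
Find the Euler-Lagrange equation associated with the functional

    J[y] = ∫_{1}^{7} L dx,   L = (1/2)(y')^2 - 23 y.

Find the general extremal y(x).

The Lagrangian is L = (1/2)(y')^2 - 23 y.
∂L/∂y = -23.
∂L/∂y' = y'.
The Euler-Lagrange equation d/dx(∂L/∂y') − ∂L/∂y = 0 becomes:
    y'' + 23 = 0
General solution: y(x) = -(23/2) x^2 + A x + B, where A and B are arbitrary constants fixed by the endpoint conditions.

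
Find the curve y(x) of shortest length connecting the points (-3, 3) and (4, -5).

Arc-length functional: J[y] = ∫ sqrt(1 + (y')^2) dx.
Lagrangian L = sqrt(1 + (y')^2) has no explicit y dependence, so ∂L/∂y = 0 and the Euler-Lagrange equation gives
    d/dx( y' / sqrt(1 + (y')^2) ) = 0  ⇒  y' / sqrt(1 + (y')^2) = const.
Hence y' is constant, so y(x) is affine.
Fitting the endpoints (-3, 3) and (4, -5):
    slope m = ((-5) − 3) / (4 − (-3)) = -8/7,
    intercept c = 3 − m·(-3) = -3/7.
Extremal: y(x) = (-8/7) x - 3/7.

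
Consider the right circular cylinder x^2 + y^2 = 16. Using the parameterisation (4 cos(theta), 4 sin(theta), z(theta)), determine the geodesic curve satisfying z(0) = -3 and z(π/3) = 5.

Parameterise the cylinder of radius R = 4 as
    r(θ) = (4 cos θ, 4 sin θ, z(θ)).
The arc-length element is
    ds = sqrt(16 + (dz/dθ)^2) dθ,
so the Lagrangian is L = sqrt(16 + z'^2).
L depends on z' only, not on z or θ, so ∂L/∂z = 0 and
    ∂L/∂z' = z' / sqrt(16 + z'^2).
The Euler-Lagrange equation gives
    d/dθ( z' / sqrt(16 + z'^2) ) = 0,
so z' is constant. Integrating once:
    z(θ) = a θ + b,
a helix on the cylinder (a straight line when the cylinder is unrolled). The constants a, b are determined by the endpoint conditions.
With endpoint conditions z(0) = -3 and z(π/3) = 5: from z(0) = b we get b = -3, and a·π/3 + -3 = 5 gives a = 24/π, so
    z(θ) = (24/π) θ − 3.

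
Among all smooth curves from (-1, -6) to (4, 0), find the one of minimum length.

Arc-length functional: J[y] = ∫ sqrt(1 + (y')^2) dx.
Lagrangian L = sqrt(1 + (y')^2) has no explicit y dependence, so ∂L/∂y = 0 and the Euler-Lagrange equation gives
    d/dx( y' / sqrt(1 + (y')^2) ) = 0  ⇒  y' / sqrt(1 + (y')^2) = const.
Hence y' is constant, so y(x) is affine.
Fitting the endpoints (-1, -6) and (4, 0):
    slope m = (0 − (-6)) / (4 − (-1)) = 6/5,
    intercept c = (-6) − m·(-1) = -24/5.
Extremal: y(x) = (6/5) x - 24/5.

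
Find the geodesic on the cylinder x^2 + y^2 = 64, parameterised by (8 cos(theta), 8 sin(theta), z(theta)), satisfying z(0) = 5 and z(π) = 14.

Parameterise the cylinder of radius R = 8 as
    r(θ) = (8 cos θ, 8 sin θ, z(θ)).
The arc-length element is
    ds = sqrt(64 + (dz/dθ)^2) dθ,
so the Lagrangian is L = sqrt(64 + z'^2).
L depends on z' only, not on z or θ, so ∂L/∂z = 0 and
    ∂L/∂z' = z' / sqrt(64 + z'^2).
The Euler-Lagrange equation gives
    d/dθ( z' / sqrt(64 + z'^2) ) = 0,
so z' is constant. Integrating once:
    z(θ) = a θ + b,
a helix on the cylinder (a straight line when the cylinder is unrolled). The constants a, b are determined by the endpoint conditions.
With endpoint conditions z(0) = 5 and z(π) = 14: from z(0) = b we get b = 5, and a·π + 5 = 14 gives a = 9/π, so
    z(θ) = (9/π) θ + 5.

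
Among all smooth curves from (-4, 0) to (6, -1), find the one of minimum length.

Arc-length functional: J[y] = ∫ sqrt(1 + (y')^2) dx.
Lagrangian L = sqrt(1 + (y')^2) has no explicit y dependence, so ∂L/∂y = 0 and the Euler-Lagrange equation gives
    d/dx( y' / sqrt(1 + (y')^2) ) = 0  ⇒  y' / sqrt(1 + (y')^2) = const.
Hence y' is constant, so y(x) is affine.
Fitting the endpoints (-4, 0) and (6, -1):
    slope m = ((-1) − 0) / (6 − (-4)) = -1/10,
    intercept c = 0 − m·(-4) = -2/5.
Extremal: y(x) = (-1/10) x - 2/5.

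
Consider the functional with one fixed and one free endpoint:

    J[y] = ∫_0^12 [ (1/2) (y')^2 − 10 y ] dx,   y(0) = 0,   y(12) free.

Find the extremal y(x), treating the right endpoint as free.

The Lagrangian L = (1/2) (y')^2 − 10 y gives
    ∂L/∂y = −10,   ∂L/∂y' = y'.
Euler-Lagrange: d/dx(y') − (−10) = 0, i.e. y'' + 10 = 0, so
    y(x) = −(10/2) x^2 + C1 x + C2.
Fixed left endpoint y(0) = 0 ⇒ C2 = 0.
The right endpoint x = 12 is free, so the natural (transversality) condition is ∂L/∂y' |_{x=12} = 0, i.e. y'(12) = 0.
Compute y'(x) = −10 x + C1, so y'(12) = −120 + C1 = 0 ⇒ C1 = 120.
Therefore the extremal is
    y(x) = −5 x^2 + 120 x.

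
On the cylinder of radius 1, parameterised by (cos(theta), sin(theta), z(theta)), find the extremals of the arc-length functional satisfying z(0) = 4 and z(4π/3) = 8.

Parameterise the cylinder of radius R = 1 as
    r(θ) = (cos θ, sin θ, z(θ)).
The arc-length element is
    ds = sqrt(1 + (dz/dθ)^2) dθ,
so the Lagrangian is L = sqrt(1 + z'^2).
L depends on z' only, not on z or θ, so ∂L/∂z = 0 and
    ∂L/∂z' = z' / sqrt(1 + z'^2).
The Euler-Lagrange equation gives
    d/dθ( z' / sqrt(1 + z'^2) ) = 0,
so z' is constant. Integrating once:
    z(θ) = a θ + b,
a helix on the cylinder (a straight line when the cylinder is unrolled). The constants a, b are determined by the endpoint conditions.
With endpoint conditions z(0) = 4 and z(4π/3) = 8: from z(0) = b we get b = 4, and a·4π/3 + 4 = 8 gives a = 3/π, so
    z(θ) = (3/π) θ + 4.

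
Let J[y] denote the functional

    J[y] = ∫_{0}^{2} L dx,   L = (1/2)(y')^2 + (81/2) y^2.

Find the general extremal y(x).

The Lagrangian is L = (1/2)(y')^2 + (81/2) y^2.
∂L/∂y = 81y.
∂L/∂y' = y'.
The Euler-Lagrange equation d/dx(∂L/∂y') − ∂L/∂y = 0 becomes:
    y'' - 81 y = 0
General solution: y(x) = A e^(9x) + B e^(-9x), where A and B are arbitrary constants fixed by the endpoint conditions.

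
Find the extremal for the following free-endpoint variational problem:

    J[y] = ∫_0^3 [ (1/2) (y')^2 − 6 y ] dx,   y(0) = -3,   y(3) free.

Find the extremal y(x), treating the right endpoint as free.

The Lagrangian L = (1/2) (y')^2 − 6 y gives
    ∂L/∂y = −6,   ∂L/∂y' = y'.
Euler-Lagrange: d/dx(y') − (−6) = 0, i.e. y'' + 6 = 0, so
    y(x) = −(6/2) x^2 + C1 x + C2.
Fixed left endpoint y(0) = -3 ⇒ C2 = -3.
The right endpoint x = 3 is free, so the natural (transversality) condition is ∂L/∂y' |_{x=3} = 0, i.e. y'(3) = 0.
Compute y'(x) = −6 x + C1, so y'(3) = −18 + C1 = 0 ⇒ C1 = 18.
Therefore the extremal is
    y(x) = −3 x^2 + 18 x − 3.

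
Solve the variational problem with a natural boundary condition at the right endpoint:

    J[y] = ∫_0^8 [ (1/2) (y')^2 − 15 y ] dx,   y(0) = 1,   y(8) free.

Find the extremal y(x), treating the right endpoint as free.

The Lagrangian L = (1/2) (y')^2 − 15 y gives
    ∂L/∂y = −15,   ∂L/∂y' = y'.
Euler-Lagrange: d/dx(y') − (−15) = 0, i.e. y'' + 15 = 0, so
    y(x) = −(15/2) x^2 + C1 x + C2.
Fixed left endpoint y(0) = 1 ⇒ C2 = 1.
The right endpoint x = 8 is free, so the natural (transversality) condition is ∂L/∂y' |_{x=8} = 0, i.e. y'(8) = 0.
Compute y'(x) = −15 x + C1, so y'(8) = −120 + C1 = 0 ⇒ C1 = 120.
Therefore the extremal is
    y(x) = −(15/2) x^2 + 120 x + 1.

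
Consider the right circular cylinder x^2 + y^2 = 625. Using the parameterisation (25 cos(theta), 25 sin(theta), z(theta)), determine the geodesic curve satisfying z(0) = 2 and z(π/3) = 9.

Parameterise the cylinder of radius R = 25 as
    r(θ) = (25 cos θ, 25 sin θ, z(θ)).
The arc-length element is
    ds = sqrt(625 + (dz/dθ)^2) dθ,
so the Lagrangian is L = sqrt(625 + z'^2).
L depends on z' only, not on z or θ, so ∂L/∂z = 0 and
    ∂L/∂z' = z' / sqrt(625 + z'^2).
The Euler-Lagrange equation gives
    d/dθ( z' / sqrt(625 + z'^2) ) = 0,
so z' is constant. Integrating once:
    z(θ) = a θ + b,
a helix on the cylinder (a straight line when the cylinder is unrolled). The constants a, b are determined by the endpoint conditions.
With endpoint conditions z(0) = 2 and z(π/3) = 9: from z(0) = b we get b = 2, and a·π/3 + 2 = 9 gives a = 21/π, so
    z(θ) = (21/π) θ + 2.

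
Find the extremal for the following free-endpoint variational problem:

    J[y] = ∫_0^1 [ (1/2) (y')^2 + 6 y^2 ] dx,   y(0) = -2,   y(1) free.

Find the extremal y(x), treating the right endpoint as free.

The Lagrangian L = (1/2) (y')^2 + 6 y^2 gives
    ∂L/∂y = 12 y,   ∂L/∂y' = y'.
Euler-Lagrange: y'' − 12 y = 0.
With k = sqrt(12), the general solution is
    y(x) = A cosh(sqrt(12) x) + B sinh(sqrt(12) x).
Fixed left endpoint y(0) = -2 ⇒ A = -2.
The right endpoint x = 1 is free, so the natural (transversality) condition is ∂L/∂y' |_{x=1} = 0, i.e. y'(1) = 0.
Compute y'(x) = A k sinh(k x) + B k cosh(k x), so
    y'(1) = A k sinh(k·1) + B k cosh(k·1) = 0
    ⇒ B = −A tanh(k·1) = 2 tanh(sqrt(12)·1).
Therefore the extremal is
    y(x) = −2 cosh(sqrt(12) x) + 2 tanh(sqrt(12)·1) sinh(sqrt(12) x).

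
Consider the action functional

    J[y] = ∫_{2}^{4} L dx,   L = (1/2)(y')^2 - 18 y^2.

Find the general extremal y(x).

The Lagrangian is L = (1/2)(y')^2 - 18 y^2.
∂L/∂y = -36y.
∂L/∂y' = y'.
The Euler-Lagrange equation d/dx(∂L/∂y') − ∂L/∂y = 0 becomes:
    y'' + 36 y = 0
General solution: y(x) = A sin(6x) + B cos(6x), where A and B are arbitrary constants fixed by the endpoint conditions.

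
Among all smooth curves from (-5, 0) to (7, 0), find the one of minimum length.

Arc-length functional: J[y] = ∫ sqrt(1 + (y')^2) dx.
Lagrangian L = sqrt(1 + (y')^2) has no explicit y dependence, so ∂L/∂y = 0 and the Euler-Lagrange equation gives
    d/dx( y' / sqrt(1 + (y')^2) ) = 0  ⇒  y' / sqrt(1 + (y')^2) = const.
Hence y' is constant, so y(x) is affine.
Fitting the endpoints (-5, 0) and (7, 0):
    slope m = (0 − 0) / (7 − (-5)) = 0,
    intercept c = 0 − m·(-5) = 0.
Extremal: y(x) = 0.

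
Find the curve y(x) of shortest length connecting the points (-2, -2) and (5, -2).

Arc-length functional: J[y] = ∫ sqrt(1 + (y')^2) dx.
Lagrangian L = sqrt(1 + (y')^2) has no explicit y dependence, so ∂L/∂y = 0 and the Euler-Lagrange equation gives
    d/dx( y' / sqrt(1 + (y')^2) ) = 0  ⇒  y' / sqrt(1 + (y')^2) = const.
Hence y' is constant, so y(x) is affine.
Fitting the endpoints (-2, -2) and (5, -2):
    slope m = ((-2) − (-2)) / (5 − (-2)) = 0,
    intercept c = (-2) − m·(-2) = -2.
Extremal: y(x) = -2.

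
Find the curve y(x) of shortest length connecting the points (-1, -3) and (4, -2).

Arc-length functional: J[y] = ∫ sqrt(1 + (y')^2) dx.
Lagrangian L = sqrt(1 + (y')^2) has no explicit y dependence, so ∂L/∂y = 0 and the Euler-Lagrange equation gives
    d/dx( y' / sqrt(1 + (y')^2) ) = 0  ⇒  y' / sqrt(1 + (y')^2) = const.
Hence y' is constant, so y(x) is affine.
Fitting the endpoints (-1, -3) and (4, -2):
    slope m = ((-2) − (-3)) / (4 − (-1)) = 1/5,
    intercept c = (-3) − m·(-1) = -14/5.
Extremal: y(x) = (1/5) x - 14/5.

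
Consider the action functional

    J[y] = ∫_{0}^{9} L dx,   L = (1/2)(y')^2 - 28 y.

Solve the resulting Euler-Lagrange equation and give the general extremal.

The Lagrangian is L = (1/2)(y')^2 - 28 y.
∂L/∂y = -28.
∂L/∂y' = y'.
The Euler-Lagrange equation d/dx(∂L/∂y') − ∂L/∂y = 0 becomes:
    y'' + 28 = 0
General solution: y(x) = -14 x^2 + A x + B, where A and B are arbitrary constants fixed by the endpoint conditions.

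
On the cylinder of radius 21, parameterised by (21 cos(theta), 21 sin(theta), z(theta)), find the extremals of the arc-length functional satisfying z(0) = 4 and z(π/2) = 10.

Parameterise the cylinder of radius R = 21 as
    r(θ) = (21 cos θ, 21 sin θ, z(θ)).
The arc-length element is
    ds = sqrt(441 + (dz/dθ)^2) dθ,
so the Lagrangian is L = sqrt(441 + z'^2).
L depends on z' only, not on z or θ, so ∂L/∂z = 0 and
    ∂L/∂z' = z' / sqrt(441 + z'^2).
The Euler-Lagrange equation gives
    d/dθ( z' / sqrt(441 + z'^2) ) = 0,
so z' is constant. Integrating once:
    z(θ) = a θ + b,
a helix on the cylinder (a straight line when the cylinder is unrolled). The constants a, b are determined by the endpoint conditions.
With endpoint conditions z(0) = 4 and z(π/2) = 10: from z(0) = b we get b = 4, and a·π/2 + 4 = 10 gives a = 12/π, so
    z(θ) = (12/π) θ + 4.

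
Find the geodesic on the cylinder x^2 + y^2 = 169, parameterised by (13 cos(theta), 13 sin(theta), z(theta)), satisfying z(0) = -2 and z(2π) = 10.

Parameterise the cylinder of radius R = 13 as
    r(θ) = (13 cos θ, 13 sin θ, z(θ)).
The arc-length element is
    ds = sqrt(169 + (dz/dθ)^2) dθ,
so the Lagrangian is L = sqrt(169 + z'^2).
L depends on z' only, not on z or θ, so ∂L/∂z = 0 and
    ∂L/∂z' = z' / sqrt(169 + z'^2).
The Euler-Lagrange equation gives
    d/dθ( z' / sqrt(169 + z'^2) ) = 0,
so z' is constant. Integrating once:
    z(θ) = a θ + b,
a helix on the cylinder (a straight line when the cylinder is unrolled). The constants a, b are determined by the endpoint conditions.
With endpoint conditions z(0) = -2 and z(2π) = 10: from z(0) = b we get b = -2, and a·2π + -2 = 10 gives a = 6/π, so
    z(θ) = (6/π) θ − 2.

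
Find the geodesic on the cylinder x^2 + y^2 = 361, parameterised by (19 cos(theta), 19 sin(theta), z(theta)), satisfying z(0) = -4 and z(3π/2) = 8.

Parameterise the cylinder of radius R = 19 as
    r(θ) = (19 cos θ, 19 sin θ, z(θ)).
The arc-length element is
    ds = sqrt(361 + (dz/dθ)^2) dθ,
so the Lagrangian is L = sqrt(361 + z'^2).
L depends on z' only, not on z or θ, so ∂L/∂z = 0 and
    ∂L/∂z' = z' / sqrt(361 + z'^2).
The Euler-Lagrange equation gives
    d/dθ( z' / sqrt(361 + z'^2) ) = 0,
so z' is constant. Integrating once:
    z(θ) = a θ + b,
a helix on the cylinder (a straight line when the cylinder is unrolled). The constants a, b are determined by the endpoint conditions.
With endpoint conditions z(0) = -4 and z(3π/2) = 8: from z(0) = b we get b = -4, and a·3π/2 + -4 = 8 gives a = 8/π, so
    z(θ) = (8/π) θ − 4.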